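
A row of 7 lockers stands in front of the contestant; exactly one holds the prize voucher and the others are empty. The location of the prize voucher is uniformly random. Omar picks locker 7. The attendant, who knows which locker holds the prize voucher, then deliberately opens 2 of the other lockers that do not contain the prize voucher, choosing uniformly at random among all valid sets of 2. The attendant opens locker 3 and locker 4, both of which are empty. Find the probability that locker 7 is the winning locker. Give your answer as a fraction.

Condition on the true location of the prize voucher.
If it is in any of lockers 1, 2, 5, and 6 (prior 1/7 each): the attendant has 10 equally likely choices, so probability 1/10; weight (1/7)·(1/10) = 1/70 each.
If it is in either of lockers 3 and 4 (prior 1/7 each): that locker was opened and seen not to hold the prize — ruled out; weight (1/7)·0 = 0 each.
If it is in locker 7 (prior 1/7): the attendant has 15 equally likely choices, so probability 1/15; weight (1/7)·(1/15) = 1/105.
The weights sum to 1/15.
So P(the prize voucher in locker 7 | the attendant opened locker 3 and locker 4) = (1/105) / (1/15) = 1/7.

1/7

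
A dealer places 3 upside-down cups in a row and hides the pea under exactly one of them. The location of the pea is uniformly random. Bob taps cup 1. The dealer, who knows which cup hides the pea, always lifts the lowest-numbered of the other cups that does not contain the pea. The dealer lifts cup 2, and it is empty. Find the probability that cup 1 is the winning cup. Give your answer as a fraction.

Apply Bayes' rule, conditioning on where the pea actually is.
If it is under either of cups 1 and 3 (prior 1/3 each): cup 2 is the lowest-numbered option available, probability 1; weight (1/3)·1 = 1/3 each.
If it is under cup 2 (prior 1/3): the dealer opened cup 2, so this case is ruled out; weight (1/3)·0 = 0.
The weights sum to 2/3.
So P(the pea under cup 1 | the dealer opened cup 2) = (1/3) / (2/3) = 1/2.

1/2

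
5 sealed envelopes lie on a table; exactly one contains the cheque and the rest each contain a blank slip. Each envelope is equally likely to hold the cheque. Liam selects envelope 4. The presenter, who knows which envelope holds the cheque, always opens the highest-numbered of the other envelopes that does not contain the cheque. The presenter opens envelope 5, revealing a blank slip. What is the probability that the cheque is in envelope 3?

Consider each possible location of the cheque in turn.
If it is in any of envelopes 1, 2, 3, and 4 (prior 1/5 each): envelope 5 is the highest-numbered option available, probability 1; weight (1/5)·1 = 1/5 each.
If it is in envelope 5 (prior 1/5): the presenter opened envelope 5, so this case is ruled out; weight (1/5)·0 = 0.
The weights sum to 4/5.
So P(the cheque in envelope 3 | the presenter opened envelope 5) = (1/5) / (4/5) = 1/4.

1/4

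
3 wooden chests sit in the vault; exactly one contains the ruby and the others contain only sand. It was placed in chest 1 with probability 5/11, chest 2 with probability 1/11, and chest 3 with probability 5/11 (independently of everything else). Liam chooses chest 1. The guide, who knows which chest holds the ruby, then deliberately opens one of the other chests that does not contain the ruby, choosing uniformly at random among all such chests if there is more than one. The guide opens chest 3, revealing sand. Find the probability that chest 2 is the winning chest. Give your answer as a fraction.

2/7

Consider each possible location of the ruby in turn.
If it is in chest 1 (prior 5/11): the guide has 2 equally likely choices, so probability 1/2; weight (5/11)·(1/2) = 5/22.
If it is in chest 2 (prior 1/11): the guide has no choice, probability 1; weight (1/11)·1 = 1/11.
If it is in chest 3 (prior 5/11): the guide opened chest 3, so this case is ruled out; weight (5/11)·0 = 0.
The weights sum to 7/22.
So P(the ruby in chest 2 | the guide opened chest 3) = (1/11) / (7/22) = 2/7.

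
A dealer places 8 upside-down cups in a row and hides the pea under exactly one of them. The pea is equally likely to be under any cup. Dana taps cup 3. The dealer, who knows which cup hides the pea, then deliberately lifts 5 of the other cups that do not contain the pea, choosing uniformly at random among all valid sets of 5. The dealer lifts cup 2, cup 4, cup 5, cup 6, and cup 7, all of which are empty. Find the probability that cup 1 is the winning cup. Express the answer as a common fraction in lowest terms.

Apply Bayes' rule, conditioning on where the pea actually is.
If it is under either of cups 1 and 8 (prior 1/8 each): the dealer has 6 equally likely choices, so probability 1/6; weight (1/8)·(1/6) = 1/48 each.
If it is under any of cups 2, 4, 5, 6, and 7 (prior 1/8 each): that cup was opened and seen not to hold the prize — ruled out; weight (1/8)·0 = 0 each.
If it is under cup 3 (prior 1/8): the dealer has 21 equally likely choices, so probability 1/21; weight (1/8)·(1/21) = 1/168.
The weights sum to 1/21.
So P(the pea under cup 1 | the dealer opened cup 2, cup 4, cup 5, cup 6, and cup 7) = (1/48) / (1/21) = 7/16.

7/16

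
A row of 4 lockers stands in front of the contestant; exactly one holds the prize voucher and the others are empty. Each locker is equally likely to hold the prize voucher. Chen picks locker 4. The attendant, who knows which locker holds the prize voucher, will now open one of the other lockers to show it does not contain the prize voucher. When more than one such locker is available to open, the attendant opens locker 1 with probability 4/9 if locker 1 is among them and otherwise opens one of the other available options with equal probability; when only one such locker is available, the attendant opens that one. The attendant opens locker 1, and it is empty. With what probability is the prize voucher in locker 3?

Condition on the true location of the prize voucher.
If it is in locker 1 (prior 1/4): the attendant opened locker 1, so this case is ruled out; weight (1/4)·0 = 0.
If it is in any of lockers 2, 3, and 4 (prior 1/4 each): locker 1 is available, opened with probability 4/9; weight (1/4)·(4/9) = 1/9 each.
The weights sum to 1/3.
So P(the prize voucher in locker 3 | the attendant opened locker 1) = (1/9) / (1/3) = 1/3.

1/3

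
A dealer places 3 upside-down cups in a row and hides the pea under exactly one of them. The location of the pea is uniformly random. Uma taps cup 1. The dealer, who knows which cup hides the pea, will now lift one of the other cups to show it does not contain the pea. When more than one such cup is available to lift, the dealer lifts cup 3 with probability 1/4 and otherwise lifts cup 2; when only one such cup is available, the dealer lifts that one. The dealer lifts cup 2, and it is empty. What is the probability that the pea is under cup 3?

4/7

Apply Bayes' rule, conditioning on where the pea actually is.
If it is under cup 1 (prior 1/3): cup 3 is available but not opened, probability 3/4; weight (1/3)·(3/4) = 1/4.
If it is under cup 2 (prior 1/3): the dealer opened cup 2, so this case is ruled out; weight (1/3)·0 = 0.
If it is under cup 3 (prior 1/3): only cup 2 is available, probability 1; weight (1/3)·1 = 1/3.
The weights sum to 7/12.
So P(the pea under cup 3 | the dealer opened cup 2) = (1/3) / (7/12) = 4/7.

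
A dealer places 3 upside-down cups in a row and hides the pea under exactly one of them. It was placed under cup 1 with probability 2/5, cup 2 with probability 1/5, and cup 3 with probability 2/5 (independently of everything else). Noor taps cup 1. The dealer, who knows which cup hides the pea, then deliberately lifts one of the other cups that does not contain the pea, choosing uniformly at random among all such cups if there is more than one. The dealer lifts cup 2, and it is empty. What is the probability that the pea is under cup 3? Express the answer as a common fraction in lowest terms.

Apply Bayes' rule, conditioning on where the pea actually is.
If it is under cup 1 (prior 2/5): the dealer has 2 equally likely choices, so probability 1/2; weight (2/5)·(1/2) = 1/5.
If it is under cup 2 (prior 1/5): the dealer opened cup 2, so this case is ruled out; weight (1/5)·0 = 0.
If it is under cup 3 (prior 2/5): the dealer has no choice, probability 1; weight (2/5)·1 = 2/5.
The weights sum to 3/5.
So P(the pea under cup 3 | the dealer opened cup 2) = (2/5) / (3/5) = 2/3.

2/3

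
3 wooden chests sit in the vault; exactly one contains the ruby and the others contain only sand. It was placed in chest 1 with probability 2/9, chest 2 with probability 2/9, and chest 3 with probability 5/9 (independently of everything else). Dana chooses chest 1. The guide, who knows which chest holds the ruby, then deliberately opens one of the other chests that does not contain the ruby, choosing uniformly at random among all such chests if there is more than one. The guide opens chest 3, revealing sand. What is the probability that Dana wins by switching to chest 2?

Apply Bayes' rule, conditioning on where the ruby actually is.
If it is in chest 1 (prior 2/9): the guide has 2 equally likely choices, so probability 1/2; weight (2/9)·(1/2) = 1/9.
If it is in chest 2 (prior 2/9): the guide has no choice, probability 1; weight (2/9)·1 = 2/9.
If it is in chest 3 (prior 5/9): the guide opened chest 3, so this case is ruled out; weight (5/9)·0 = 0.
The weights sum to 1/3.
So P(the ruby in chest 2 | the guide opened chest 3) = (2/9) / (1/3) = 2/3.

2/3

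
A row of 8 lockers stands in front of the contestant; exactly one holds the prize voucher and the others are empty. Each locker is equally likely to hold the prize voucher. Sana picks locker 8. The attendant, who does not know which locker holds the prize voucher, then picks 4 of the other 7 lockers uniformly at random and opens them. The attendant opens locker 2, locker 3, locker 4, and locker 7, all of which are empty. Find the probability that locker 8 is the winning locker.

1/4

Because the attendant chose which lockers to open without knowing where the prize voucher is, the choice is independent of the prize location. Learning that none of the 4 opened lockers holds the prize voucher simply rules out those 4 locations and leaves the remaining 4 lockers still equally likely by symmetry.
So P(the prize voucher in locker 8) = 1/4.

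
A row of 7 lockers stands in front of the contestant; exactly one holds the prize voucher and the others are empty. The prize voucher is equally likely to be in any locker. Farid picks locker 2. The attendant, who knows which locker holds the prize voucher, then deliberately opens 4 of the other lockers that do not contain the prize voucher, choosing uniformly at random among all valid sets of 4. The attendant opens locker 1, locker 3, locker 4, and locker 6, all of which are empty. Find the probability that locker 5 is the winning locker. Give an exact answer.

3/7

Consider each possible location of the prize voucher in turn.
If it is in any of lockers 1, 3, 4, and 6 (prior 1/7 each): that locker was opened and seen not to hold the prize — ruled out; weight (1/7)·0 = 0 each.
If it is in locker 2 (prior 1/7): the attendant has 15 equally likely choices, so probability 1/15; weight (1/7)·(1/15) = 1/105.
If it is in either of lockers 5 and 7 (prior 1/7 each): the attendant has 5 equally likely choices, so probability 1/5; weight (1/7)·(1/5) = 1/35 each.
The weights sum to 1/15.
So P(the prize voucher in locker 5 | the attendant opened locker 1, locker 3, locker 4, and locker 6) = (1/35) / (1/15) = 3/7.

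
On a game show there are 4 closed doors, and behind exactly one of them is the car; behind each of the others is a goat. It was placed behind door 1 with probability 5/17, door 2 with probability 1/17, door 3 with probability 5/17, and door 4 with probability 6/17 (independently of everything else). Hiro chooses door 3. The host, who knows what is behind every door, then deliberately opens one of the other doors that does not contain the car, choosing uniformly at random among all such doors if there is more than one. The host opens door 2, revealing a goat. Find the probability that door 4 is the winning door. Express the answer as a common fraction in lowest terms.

18/43

Apply Bayes' rule, conditioning on where the car actually is.
If it is behind door 1 (prior 5/17): the host has 2 equally likely choices, so probability 1/2; weight (5/17)·(1/2) = 5/34.
If it is behind door 2 (prior 1/17): the host opened door 2, so this case is ruled out; weight (1/17)·0 = 0.
If it is behind door 3 (prior 5/17): the host has 3 equally likely choices, so probability 1/3; weight (5/17)·(1/3) = 5/51.
If it is behind door 4 (prior 6/17): the host has 2 equally likely choices, so probability 1/2; weight (6/17)·(1/2) = 3/17.
The weights sum to 43/102.
So P(the car behind door 4 | the host opened door 2) = (3/17) / (43/102) = 18/43.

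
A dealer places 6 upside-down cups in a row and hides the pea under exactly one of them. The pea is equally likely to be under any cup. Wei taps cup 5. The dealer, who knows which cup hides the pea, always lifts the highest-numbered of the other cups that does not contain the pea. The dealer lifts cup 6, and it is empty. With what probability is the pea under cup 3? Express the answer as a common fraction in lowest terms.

Apply Bayes' rule, conditioning on where the pea actually is.
If it is under any of cups 1, 2, 3, 4, and 5 (prior 1/6 each): cup 6 is the highest-numbered option available, probability 1; weight (1/6)·1 = 1/6 each.
If it is under cup 6 (prior 1/6): the dealer opened cup 6, so this case is ruled out; weight (1/6)·0 = 0.
The weights sum to 5/6.
So P(the pea under cup 3 | the dealer opened cup 6) = (1/6) / (5/6) = 1/5.

1/5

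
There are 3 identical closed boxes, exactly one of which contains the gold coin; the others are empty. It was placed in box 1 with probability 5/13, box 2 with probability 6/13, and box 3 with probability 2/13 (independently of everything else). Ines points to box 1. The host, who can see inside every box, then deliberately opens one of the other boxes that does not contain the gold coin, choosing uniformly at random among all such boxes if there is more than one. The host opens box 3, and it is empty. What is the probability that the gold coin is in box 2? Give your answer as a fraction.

12/17

Condition on the true location of the gold coin.
If it is in box 1 (prior 5/13): the host has 2 equally likely choices, so probability 1/2; weight (5/13)·(1/2) = 5/26.
If it is in box 2 (prior 6/13): the host has no choice, probability 1; weight (6/13)·1 = 6/13.
If it is in box 3 (prior 2/13): the host opened box 3, so this case is ruled out; weight (2/13)·0 = 0.
The weights sum to 17/26.
So P(the gold coin in box 2 | the host opened box 3) = (6/13) / (17/26) = 12/17.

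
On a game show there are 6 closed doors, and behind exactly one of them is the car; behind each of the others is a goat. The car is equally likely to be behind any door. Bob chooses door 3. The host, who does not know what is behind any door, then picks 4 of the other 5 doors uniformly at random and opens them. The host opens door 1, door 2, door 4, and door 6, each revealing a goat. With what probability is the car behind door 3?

Condition on the true location of the car.
If it is behind any of doors 1, 2, 4, and 6 (prior 1/6 each): that door was opened and seen not to hold the prize — ruled out; weight (1/6)·0 = 0 each.
If it is behind either of doors 3 and 5 (prior 1/6 each): the host picks exactly this set with probability 1/5 regardless, and none is the prize; weight (1/6)·(1/5) = 1/30 each.
The weights sum to 1/15.
So P(the car behind door 3 | the host opened door 1, door 2, door 4, and door 6) = (1/30) / (1/15) = 1/2.

1/2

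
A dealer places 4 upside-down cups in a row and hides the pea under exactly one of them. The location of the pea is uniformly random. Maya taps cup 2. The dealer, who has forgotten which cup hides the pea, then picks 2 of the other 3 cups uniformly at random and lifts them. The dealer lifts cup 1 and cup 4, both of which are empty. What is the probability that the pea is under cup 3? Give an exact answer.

1/2

Apply Bayes' rule, conditioning on where the pea actually is.
If it is under either of cups 1 and 4 (prior 1/4 each): that cup was opened and seen not to hold the prize — ruled out; weight (1/4)·0 = 0 each.
If it is under either of cups 2 and 3 (prior 1/4 each): the dealer picks exactly this set with probability 1/3 regardless, and none is the prize; weight (1/4)·(1/3) = 1/12 each.
The weights sum to 1/6.
So P(the pea under cup 3 | the dealer opened cup 1 and cup 4) = (1/12) / (1/6) = 1/2.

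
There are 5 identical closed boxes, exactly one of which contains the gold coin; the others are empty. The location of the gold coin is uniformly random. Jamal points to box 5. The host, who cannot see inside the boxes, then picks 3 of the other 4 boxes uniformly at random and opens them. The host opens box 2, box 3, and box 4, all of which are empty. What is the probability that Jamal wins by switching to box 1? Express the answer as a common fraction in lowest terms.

Apply Bayes' rule, conditioning on where the gold coin actually is.
If it is in either of boxes 1 and 5 (prior 1/5 each): the host picks exactly this set with probability 1/4 regardless, and none is the prize; weight (1/5)·(1/4) = 1/20 each.
If it is in any of boxes 2, 3, and 4 (prior 1/5 each): that box was opened and seen not to hold the prize — ruled out; weight (1/5)·0 = 0 each.
The weights sum to 1/10.
So P(the gold coin in box 1 | the host opened box 2, box 3, and box 4) = (1/20) / (1/10) = 1/2.

1/2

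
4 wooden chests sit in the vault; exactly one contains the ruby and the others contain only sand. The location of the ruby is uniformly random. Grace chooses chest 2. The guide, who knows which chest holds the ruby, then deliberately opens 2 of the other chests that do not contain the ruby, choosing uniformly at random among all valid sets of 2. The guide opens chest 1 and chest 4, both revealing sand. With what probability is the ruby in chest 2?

1/4

Condition on the true location of the ruby.
If it is in either of chests 1 and 4 (prior 1/4 each): that chest was opened and seen not to hold the prize — ruled out; weight (1/4)·0 = 0 each.
If it is in chest 2 (prior 1/4): the guide has 3 equally likely choices, so probability 1/3; weight (1/4)·(1/3) = 1/12.
If it is in chest 3 (prior 1/4): the guide has no choice, probability 1; weight (1/4)·1 = 1/4.
The weights sum to 1/3.
So P(the ruby in chest 2 | the guide opened chest 1 and chest 4) = (1/12) / (1/3) = 1/4.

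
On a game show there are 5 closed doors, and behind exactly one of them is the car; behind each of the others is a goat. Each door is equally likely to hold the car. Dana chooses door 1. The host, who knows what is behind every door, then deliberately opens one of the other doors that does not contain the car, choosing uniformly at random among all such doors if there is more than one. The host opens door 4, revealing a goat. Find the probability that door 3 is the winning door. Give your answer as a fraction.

Consider each possible location of the car in turn.
If it is behind door 1 (prior 1/5): the host has 4 equally likely choices, so probability 1/4; weight (1/5)·(1/4) = 1/20.
If it is behind any of doors 2, 3, and 5 (prior 1/5 each): the host has 3 equally likely choices, so probability 1/3; weight (1/5)·(1/3) = 1/15 each.
If it is behind door 4 (prior 1/5): the host opened door 4, so this case is ruled out; weight (1/5)·0 = 0.
The weights sum to 1/4.
So P(the car behind door 3 | the host opened door 4) = (1/15) / (1/4) = 4/15.

4/15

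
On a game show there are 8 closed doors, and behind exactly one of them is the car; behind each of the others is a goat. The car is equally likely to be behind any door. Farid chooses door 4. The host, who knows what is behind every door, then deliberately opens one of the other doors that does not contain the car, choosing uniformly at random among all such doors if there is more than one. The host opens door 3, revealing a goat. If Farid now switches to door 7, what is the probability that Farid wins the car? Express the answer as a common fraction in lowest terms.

7/48

Apply Bayes' rule, conditioning on where the car actually is.
If it is behind any of doors 1, 2, 5, 6, 7, and 8 (prior 1/8 each): the host has 6 equally likely choices, so probability 1/6; weight (1/8)·(1/6) = 1/48 each.
If it is behind door 3 (prior 1/8): the host opened door 3, so this case is ruled out; weight (1/8)·0 = 0.
If it is behind door 4 (prior 1/8): the host has 7 equally likely choices, so probability 1/7; weight (1/8)·(1/7) = 1/56.
The weights sum to 1/7.
So P(the car behind door 7 | the host opened door 3) = (1/48) / (1/7) = 7/48.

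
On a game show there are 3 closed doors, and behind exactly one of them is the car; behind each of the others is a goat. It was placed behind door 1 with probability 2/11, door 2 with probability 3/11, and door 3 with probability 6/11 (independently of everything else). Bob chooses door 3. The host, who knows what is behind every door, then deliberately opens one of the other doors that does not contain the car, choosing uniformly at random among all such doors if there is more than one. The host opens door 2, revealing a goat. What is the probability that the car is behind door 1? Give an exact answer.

Condition on the true location of the car.
If it is behind door 1 (prior 2/11): the host has no choice, probability 1; weight (2/11)·1 = 2/11.
If it is behind door 2 (prior 3/11): the host opened door 2, so this case is ruled out; weight (3/11)·0 = 0.
If it is behind door 3 (prior 6/11): the host has 2 equally likely choices, so probability 1/2; weight (6/11)·(1/2) = 3/11.
The weights sum to 5/11.
So P(the car behind door 1 | the host opened door 2) = (2/11) / (5/11) = 2/5.

2/5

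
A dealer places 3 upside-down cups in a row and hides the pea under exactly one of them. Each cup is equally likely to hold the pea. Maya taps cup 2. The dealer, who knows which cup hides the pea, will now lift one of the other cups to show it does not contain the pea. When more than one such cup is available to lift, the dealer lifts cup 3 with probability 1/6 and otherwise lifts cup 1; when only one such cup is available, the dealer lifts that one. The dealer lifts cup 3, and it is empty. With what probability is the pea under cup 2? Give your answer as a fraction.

Apply Bayes' rule, conditioning on where the pea actually is.
If it is under cup 1 (prior 1/3): only cup 3 is available, probability 1; weight (1/3)·1 = 1/3.
If it is under cup 2 (prior 1/3): cup 3 is available, opened with probability 1/6; weight (1/3)·(1/6) = 1/18.
If it is under cup 3 (prior 1/3): the dealer opened cup 3, so this case is ruled out; weight (1/3)·0 = 0.
The weights sum to 7/18.
So P(the pea under cup 2 | the dealer opened cup 3) = (1/18) / (7/18) = 1/7.

1/7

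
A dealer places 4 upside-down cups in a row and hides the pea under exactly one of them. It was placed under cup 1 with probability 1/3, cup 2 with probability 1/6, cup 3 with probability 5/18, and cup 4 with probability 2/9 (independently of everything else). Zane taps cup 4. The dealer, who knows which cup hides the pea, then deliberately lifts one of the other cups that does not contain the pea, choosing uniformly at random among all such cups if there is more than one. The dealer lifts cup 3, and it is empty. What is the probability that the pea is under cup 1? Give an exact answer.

18/35

Apply Bayes' rule, conditioning on where the pea actually is.
If it is under cup 1 (prior 1/3): the dealer has 2 equally likely choices, so probability 1/2; weight (1/3)·(1/2) = 1/6.
If it is under cup 2 (prior 1/6): the dealer has 2 equally likely choices, so probability 1/2; weight (1/6)·(1/2) = 1/12.
If it is under cup 3 (prior 5/18): the dealer opened cup 3, so this case is ruled out; weight (5/18)·0 = 0.
If it is under cup 4 (prior 2/9): the dealer has 3 equally likely choices, so probability 1/3; weight (2/9)·(1/3) = 2/27.
The weights sum to 35/108.
So P(the pea under cup 1 | the dealer opened cup 3) = (1/6) / (35/108) = 18/35.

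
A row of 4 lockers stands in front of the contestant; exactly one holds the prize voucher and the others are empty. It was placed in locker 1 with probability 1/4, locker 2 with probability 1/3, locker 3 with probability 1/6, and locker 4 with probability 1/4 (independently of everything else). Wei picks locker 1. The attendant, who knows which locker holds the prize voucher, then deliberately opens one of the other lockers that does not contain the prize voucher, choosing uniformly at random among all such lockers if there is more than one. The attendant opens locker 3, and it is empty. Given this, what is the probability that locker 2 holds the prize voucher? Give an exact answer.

4/9

Condition on the true location of the prize voucher.
If it is in locker 1 (prior 1/4): the attendant has 3 equally likely choices, so probability 1/3; weight (1/4)·(1/3) = 1/12.
If it is in locker 2 (prior 1/3): the attendant has 2 equally likely choices, so probability 1/2; weight (1/3)·(1/2) = 1/6.
If it is in locker 3 (prior 1/6): the attendant opened locker 3, so this case is ruled out; weight (1/6)·0 = 0.
If it is in locker 4 (prior 1/4): the attendant has 2 equally likely choices, so probability 1/2; weight (1/4)·(1/2) = 1/8.
The weights sum to 3/8.
So P(the prize voucher in locker 2 | the attendant opened locker 3) = (1/6) / (3/8) = 4/9.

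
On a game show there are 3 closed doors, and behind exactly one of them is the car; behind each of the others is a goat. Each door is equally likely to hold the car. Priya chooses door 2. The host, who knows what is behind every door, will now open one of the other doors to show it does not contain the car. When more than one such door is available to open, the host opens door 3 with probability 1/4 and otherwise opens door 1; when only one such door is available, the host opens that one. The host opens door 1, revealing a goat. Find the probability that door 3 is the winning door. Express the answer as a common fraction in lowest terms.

4/7

Condition on the true location of the car.
If it is behind door 1 (prior 1/3): the host opened door 1, so this case is ruled out; weight (1/3)·0 = 0.
If it is behind door 2 (prior 1/3): door 3 is available but not opened, probability 3/4; weight (1/3)·(3/4) = 1/4.
If it is behind door 3 (prior 1/3): only door 1 is available, probability 1; weight (1/3)·1 = 1/3.
The weights sum to 7/12.
So P(the car behind door 3 | the host opened door 1) = (1/3) / (7/12) = 4/7.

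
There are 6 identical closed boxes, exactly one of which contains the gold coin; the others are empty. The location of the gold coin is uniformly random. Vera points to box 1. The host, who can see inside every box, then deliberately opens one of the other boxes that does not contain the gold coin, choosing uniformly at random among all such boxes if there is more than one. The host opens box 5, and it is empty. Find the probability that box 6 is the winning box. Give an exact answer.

5/24

Condition on the true location of the gold coin.
If it is in box 1 (prior 1/6): the host has 5 equally likely choices, so probability 1/5; weight (1/6)·(1/5) = 1/30.
If it is in any of boxes 2, 3, 4, and 6 (prior 1/6 each): the host has 4 equally likely choices, so probability 1/4; weight (1/6)·(1/4) = 1/24 each.
If it is in box 5 (prior 1/6): the host opened box 5, so this case is ruled out; weight (1/6)·0 = 0.
The weights sum to 1/5.
So P(the gold coin in box 6 | the host opened box 5) = (1/24) / (1/5) = 5/24.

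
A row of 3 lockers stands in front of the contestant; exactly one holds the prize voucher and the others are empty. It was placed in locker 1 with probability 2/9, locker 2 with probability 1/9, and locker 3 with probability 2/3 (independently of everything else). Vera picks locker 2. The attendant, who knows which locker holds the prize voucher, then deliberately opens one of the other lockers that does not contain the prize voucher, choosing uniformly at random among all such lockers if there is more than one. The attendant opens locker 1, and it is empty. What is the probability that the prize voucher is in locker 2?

1/13

Condition on the true location of the prize voucher.
If it is in locker 1 (prior 2/9): the attendant opened locker 1, so this case is ruled out; weight (2/9)·0 = 0.
If it is in locker 2 (prior 1/9): the attendant has 2 equally likely choices, so probability 1/2; weight (1/9)·(1/2) = 1/18.
If it is in locker 3 (prior 2/3): the attendant has no choice, probability 1; weight (2/3)·1 = 2/3.
The weights sum to 13/18.
So P(the prize voucher in locker 2 | the attendant opened locker 1) = (1/18) / (13/18) = 1/13.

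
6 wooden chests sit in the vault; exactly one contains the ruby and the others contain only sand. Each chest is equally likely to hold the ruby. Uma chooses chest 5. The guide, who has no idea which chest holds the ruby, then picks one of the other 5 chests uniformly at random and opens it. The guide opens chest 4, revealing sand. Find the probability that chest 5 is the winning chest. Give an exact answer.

Because the guide chose which chest to open without knowing where the ruby is, the choice is independent of the prize location. Learning that chest 4 does not hold the ruby simply rules out that one location and leaves the remaining 5 chests still equally likely by symmetry.
So P(the ruby in chest 5) = 1/5.

1/5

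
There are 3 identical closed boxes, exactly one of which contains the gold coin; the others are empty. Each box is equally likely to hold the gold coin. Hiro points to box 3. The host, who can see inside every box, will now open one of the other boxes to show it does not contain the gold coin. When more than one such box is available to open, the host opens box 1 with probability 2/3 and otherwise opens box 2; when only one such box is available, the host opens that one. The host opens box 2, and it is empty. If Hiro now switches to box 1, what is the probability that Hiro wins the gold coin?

Apply Bayes' rule, conditioning on where the gold coin actually is.
If it is in box 1 (prior 1/3): only box 2 is available, probability 1; weight (1/3)·1 = 1/3.
If it is in box 2 (prior 1/3): the host opened box 2, so this case is ruled out; weight (1/3)·0 = 0.
If it is in box 3 (prior 1/3): box 1 is available but not opened, probability 1/3; weight (1/3)·(1/3) = 1/9.
The weights sum to 4/9.
So P(the gold coin in box 1 | the host opened box 2) = (1/3) / (4/9) = 3/4.

3/4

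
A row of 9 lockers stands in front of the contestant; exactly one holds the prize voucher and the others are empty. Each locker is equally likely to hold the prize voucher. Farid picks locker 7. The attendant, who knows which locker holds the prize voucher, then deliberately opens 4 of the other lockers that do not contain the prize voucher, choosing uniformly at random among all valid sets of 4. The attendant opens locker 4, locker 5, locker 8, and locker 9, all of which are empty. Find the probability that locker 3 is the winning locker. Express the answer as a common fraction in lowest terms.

2/9

Condition on the true location of the prize voucher.
If it is in any of lockers 1, 2, 3, and 6 (prior 1/9 each): the attendant has 35 equally likely choices, so probability 1/35; weight (1/9)·(1/35) = 1/315 each.
If it is in any of lockers 4, 5, 8, and 9 (prior 1/9 each): that locker was opened and seen not to hold the prize — ruled out; weight (1/9)·0 = 0 each.
If it is in locker 7 (prior 1/9): the attendant has 70 equally likely choices, so probability 1/70; weight (1/9)·(1/70) = 1/630.
The weights sum to 1/70.
So P(the prize voucher in locker 3 | the attendant opened locker 4, locker 5, locker 8, and locker 9) = (1/315) / (1/70) = 2/9.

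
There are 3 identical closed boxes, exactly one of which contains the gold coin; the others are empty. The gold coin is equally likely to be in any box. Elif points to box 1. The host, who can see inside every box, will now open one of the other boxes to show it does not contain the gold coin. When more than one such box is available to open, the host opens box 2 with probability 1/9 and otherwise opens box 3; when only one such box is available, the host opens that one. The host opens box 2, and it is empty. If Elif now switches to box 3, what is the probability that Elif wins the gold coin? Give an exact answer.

9/10

Consider each possible location of the gold coin in turn.
If it is in box 1 (prior 1/3): box 2 is available, opened with probability 1/9; weight (1/3)·(1/9) = 1/27.
If it is in box 2 (prior 1/3): the host opened box 2, so this case is ruled out; weight (1/3)·0 = 0.
If it is in box 3 (prior 1/3): only box 2 is available, probability 1; weight (1/3)·1 = 1/3.
The weights sum to 10/27.
So P(the gold coin in box 3 | the host opened box 2) = (1/3) / (10/27) = 9/10.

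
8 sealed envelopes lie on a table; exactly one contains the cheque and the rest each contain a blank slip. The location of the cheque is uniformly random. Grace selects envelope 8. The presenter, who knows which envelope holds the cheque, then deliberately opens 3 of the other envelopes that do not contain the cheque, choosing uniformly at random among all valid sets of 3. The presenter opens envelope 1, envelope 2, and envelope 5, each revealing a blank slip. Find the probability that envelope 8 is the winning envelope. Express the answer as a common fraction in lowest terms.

Condition on the true location of the cheque.
If it is in any of envelopes 1, 2, and 5 (prior 1/8 each): that envelope was opened and seen not to hold the prize — ruled out; weight (1/8)·0 = 0 each.
If it is in any of envelopes 3, 4, 6, and 7 (prior 1/8 each): the presenter has 20 equally likely choices, so probability 1/20; weight (1/8)·(1/20) = 1/160 each.
If it is in envelope 8 (prior 1/8): the presenter has 35 equally likely choices, so probability 1/35; weight (1/8)·(1/35) = 1/280.
The weights sum to 1/35.
So P(the cheque in envelope 8 | the presenter opened envelope 1, envelope 2, and envelope 5) = (1/280) / (1/35) = 1/8.

1/8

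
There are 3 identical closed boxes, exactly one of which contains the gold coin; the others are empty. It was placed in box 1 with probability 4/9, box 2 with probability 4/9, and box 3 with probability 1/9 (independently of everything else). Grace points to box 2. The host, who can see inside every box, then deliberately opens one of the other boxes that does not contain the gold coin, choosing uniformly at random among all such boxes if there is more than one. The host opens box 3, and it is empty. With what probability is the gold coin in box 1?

Consider each possible location of the gold coin in turn.
If it is in box 1 (prior 4/9): the host has no choice, probability 1; weight (4/9)·1 = 4/9.
If it is in box 2 (prior 4/9): the host has 2 equally likely choices, so probability 1/2; weight (4/9)·(1/2) = 2/9.
If it is in box 3 (prior 1/9): the host opened box 3, so this case is ruled out; weight (1/9)·0 = 0.
The weights sum to 2/3.
So P(the gold coin in box 1 | the host opened box 3) = (4/9) / (2/3) = 2/3.

2/3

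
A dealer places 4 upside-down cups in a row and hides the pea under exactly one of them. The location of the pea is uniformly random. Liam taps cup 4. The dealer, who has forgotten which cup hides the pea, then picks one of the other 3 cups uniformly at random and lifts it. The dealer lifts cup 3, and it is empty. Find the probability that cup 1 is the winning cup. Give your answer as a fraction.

1/3

Condition on the true location of the pea.
If it is under any of cups 1, 2, and 4 (prior 1/4 each): the dealer picks cup 3 with probability 1/3 regardless, and it is not the prize; weight (1/4)·(1/3) = 1/12 each.
If it is under cup 3 (prior 1/4): the dealer opened cup 3, so this case is ruled out; weight (1/4)·0 = 0.
The weights sum to 1/4.
So P(the pea under cup 1 | the dealer opened cup 3) = (1/12) / (1/4) = 1/3.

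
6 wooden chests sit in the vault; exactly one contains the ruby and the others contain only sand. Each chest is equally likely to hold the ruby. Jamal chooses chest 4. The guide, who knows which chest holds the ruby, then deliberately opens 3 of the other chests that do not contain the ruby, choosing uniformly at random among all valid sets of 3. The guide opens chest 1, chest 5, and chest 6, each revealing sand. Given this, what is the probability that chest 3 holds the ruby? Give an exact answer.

Apply Bayes' rule, conditioning on where the ruby actually is.
If it is in any of chests 1, 5, and 6 (prior 1/6 each): that chest was opened and seen not to hold the prize — ruled out; weight (1/6)·0 = 0 each.
If it is in either of chests 2 and 3 (prior 1/6 each): the guide has 4 equally likely choices, so probability 1/4; weight (1/6)·(1/4) = 1/24 each.
If it is in chest 4 (prior 1/6): the guide has 10 equally likely choices, so probability 1/10; weight (1/6)·(1/10) = 1/60.
The weights sum to 1/10.
So P(the ruby in chest 3 | the guide opened chest 1, chest 5, and chest 6) = (1/24) / (1/10) = 5/12.

5/12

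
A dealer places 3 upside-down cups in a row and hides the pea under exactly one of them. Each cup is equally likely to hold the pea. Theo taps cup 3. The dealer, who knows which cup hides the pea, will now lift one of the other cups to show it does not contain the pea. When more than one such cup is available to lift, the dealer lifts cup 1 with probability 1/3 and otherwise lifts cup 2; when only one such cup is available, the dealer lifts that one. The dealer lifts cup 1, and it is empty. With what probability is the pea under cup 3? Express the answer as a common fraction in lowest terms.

1/4

Apply Bayes' rule, conditioning on where the pea actually is.
If it is under cup 1 (prior 1/3): the dealer opened cup 1, so this case is ruled out; weight (1/3)·0 = 0.
If it is under cup 2 (prior 1/3): only cup 1 is available, probability 1; weight (1/3)·1 = 1/3.
If it is under cup 3 (prior 1/3): cup 1 is available, opened with probability 1/3; weight (1/3)·(1/3) = 1/9.
The weights sum to 4/9.
So P(the pea under cup 3 | the dealer opened cup 1) = (1/9) / (4/9) = 1/4.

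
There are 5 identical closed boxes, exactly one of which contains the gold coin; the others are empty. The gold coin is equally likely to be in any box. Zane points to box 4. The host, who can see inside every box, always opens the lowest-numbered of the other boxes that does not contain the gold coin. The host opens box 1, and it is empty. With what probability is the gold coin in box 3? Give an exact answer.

1/4

Condition on the true location of the gold coin.
If it is in box 1 (prior 1/5): the host opened box 1, so this case is ruled out; weight (1/5)·0 = 0.
If it is in any of boxes 2, 3, 4, and 5 (prior 1/5 each): box 1 is the lowest-numbered option available, probability 1; weight (1/5)·1 = 1/5 each.
The weights sum to 4/5.
So P(the gold coin in box 3 | the host opened box 1) = (1/5) / (4/5) = 1/4.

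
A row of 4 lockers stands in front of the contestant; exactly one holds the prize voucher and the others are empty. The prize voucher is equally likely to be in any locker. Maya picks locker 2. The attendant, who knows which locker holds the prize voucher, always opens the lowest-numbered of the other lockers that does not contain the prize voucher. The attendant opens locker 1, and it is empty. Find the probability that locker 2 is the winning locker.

1/3

Apply Bayes' rule, conditioning on where the prize voucher actually is.
If it is in locker 1 (prior 1/4): the attendant opened locker 1, so this case is ruled out; weight (1/4)·0 = 0.
If it is in any of lockers 2, 3, and 4 (prior 1/4 each): locker 1 is the lowest-numbered option available, probability 1; weight (1/4)·1 = 1/4 each.
The weights sum to 3/4.
So P(the prize voucher in locker 2 | the attendant opened locker 1) = (1/4) / (3/4) = 1/3.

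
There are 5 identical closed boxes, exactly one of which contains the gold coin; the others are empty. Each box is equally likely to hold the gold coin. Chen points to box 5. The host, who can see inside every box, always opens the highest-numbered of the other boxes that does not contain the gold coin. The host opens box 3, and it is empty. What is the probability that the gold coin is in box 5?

Apply Bayes' rule, conditioning on where the gold coin actually is.
If it is in any of boxes 1, 2, and 5 (prior 1/5 each): the host would have opened box 4 instead, probability 0; weight (1/5)·0 = 0 each.
If it is in box 3 (prior 1/5): the host opened box 3, so this case is ruled out; weight (1/5)·0 = 0.
If it is in box 4 (prior 1/5): box 3 is the highest-numbered option available, probability 1; weight (1/5)·1 = 1/5.
The weights sum to 1/5.
So P(the gold coin in box 5 | the host opened box 3) = 0 / (1/5) = 0.

0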